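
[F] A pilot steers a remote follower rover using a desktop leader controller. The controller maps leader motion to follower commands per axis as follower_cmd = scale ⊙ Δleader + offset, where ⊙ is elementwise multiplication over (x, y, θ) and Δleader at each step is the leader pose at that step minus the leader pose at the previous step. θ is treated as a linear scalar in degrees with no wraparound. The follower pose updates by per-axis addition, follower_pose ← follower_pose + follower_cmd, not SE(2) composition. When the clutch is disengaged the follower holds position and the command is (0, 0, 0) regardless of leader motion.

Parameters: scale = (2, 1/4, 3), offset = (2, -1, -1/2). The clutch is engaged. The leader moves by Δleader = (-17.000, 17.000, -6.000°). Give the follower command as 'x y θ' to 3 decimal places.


-32.000 3.250 -18.500

axis x: 2·-17.000 + 2 = -32.000
axis y: 1/4·17.000 + -1 = 3.250
axis θ: 3·-6.000 + -1/2 = -18.500


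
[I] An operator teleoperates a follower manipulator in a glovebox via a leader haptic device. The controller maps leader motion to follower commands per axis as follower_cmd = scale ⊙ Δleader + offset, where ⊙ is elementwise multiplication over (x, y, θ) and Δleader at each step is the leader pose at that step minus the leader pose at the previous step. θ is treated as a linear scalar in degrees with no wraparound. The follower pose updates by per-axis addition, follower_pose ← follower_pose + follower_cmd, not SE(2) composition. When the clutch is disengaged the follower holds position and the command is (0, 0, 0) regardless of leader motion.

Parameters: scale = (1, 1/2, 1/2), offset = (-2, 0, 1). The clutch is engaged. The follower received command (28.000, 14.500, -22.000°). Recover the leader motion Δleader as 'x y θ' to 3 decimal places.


30.000 29.000 -46.000

axis x: (28.000 − -2) / (1) = 30.000
axis y: (14.500 − 0) / (1/2) = 29.000
axis θ: (-22.000 − 1) / (1/2) = -46.000


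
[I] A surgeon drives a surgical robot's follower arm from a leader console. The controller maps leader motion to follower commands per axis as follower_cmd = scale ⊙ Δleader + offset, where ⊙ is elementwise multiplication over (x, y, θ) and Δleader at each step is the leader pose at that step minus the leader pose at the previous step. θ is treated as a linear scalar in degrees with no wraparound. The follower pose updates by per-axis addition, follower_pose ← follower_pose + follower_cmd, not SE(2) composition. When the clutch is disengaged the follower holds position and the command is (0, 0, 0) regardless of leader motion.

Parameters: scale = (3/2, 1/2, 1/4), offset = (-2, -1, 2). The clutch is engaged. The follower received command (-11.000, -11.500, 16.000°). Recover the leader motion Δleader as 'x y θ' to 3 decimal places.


-6.000 -21.000 56.000

axis x: (-11.000 − -2) / (3/2) = -6.000
axis y: (-11.500 − -1) / (1/2) = -21.000
axis θ: (16.000 − 2) / (1/4) = 56.000


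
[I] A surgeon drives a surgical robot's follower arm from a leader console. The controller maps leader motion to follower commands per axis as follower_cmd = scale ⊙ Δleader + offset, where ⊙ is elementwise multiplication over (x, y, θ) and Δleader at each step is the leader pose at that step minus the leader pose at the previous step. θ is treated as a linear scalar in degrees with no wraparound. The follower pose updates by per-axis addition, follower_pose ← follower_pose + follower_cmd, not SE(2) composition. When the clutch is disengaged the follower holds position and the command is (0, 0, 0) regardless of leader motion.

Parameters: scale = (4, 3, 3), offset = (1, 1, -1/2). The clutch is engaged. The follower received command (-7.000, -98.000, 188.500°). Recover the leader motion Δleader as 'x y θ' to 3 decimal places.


-2.000 -33.000 63.000

axis x: (-7.000 − 1) / (4) = -2.000
axis y: (-98.000 − 1) / (3) = -33.000
axis θ: (188.500 − -1/2) / (3) = 63.000


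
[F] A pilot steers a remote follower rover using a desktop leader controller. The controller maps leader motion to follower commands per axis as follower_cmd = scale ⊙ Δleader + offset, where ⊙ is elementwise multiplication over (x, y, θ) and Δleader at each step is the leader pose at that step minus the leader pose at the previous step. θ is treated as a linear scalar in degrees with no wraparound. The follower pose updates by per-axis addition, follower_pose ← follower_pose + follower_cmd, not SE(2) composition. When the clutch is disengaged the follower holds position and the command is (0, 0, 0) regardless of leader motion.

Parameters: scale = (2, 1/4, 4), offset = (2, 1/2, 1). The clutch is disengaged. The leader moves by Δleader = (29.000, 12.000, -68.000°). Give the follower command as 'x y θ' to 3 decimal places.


0.000 0.000 0.000

clutch disengaged → follower holds; cmd = (0, 0, 0)


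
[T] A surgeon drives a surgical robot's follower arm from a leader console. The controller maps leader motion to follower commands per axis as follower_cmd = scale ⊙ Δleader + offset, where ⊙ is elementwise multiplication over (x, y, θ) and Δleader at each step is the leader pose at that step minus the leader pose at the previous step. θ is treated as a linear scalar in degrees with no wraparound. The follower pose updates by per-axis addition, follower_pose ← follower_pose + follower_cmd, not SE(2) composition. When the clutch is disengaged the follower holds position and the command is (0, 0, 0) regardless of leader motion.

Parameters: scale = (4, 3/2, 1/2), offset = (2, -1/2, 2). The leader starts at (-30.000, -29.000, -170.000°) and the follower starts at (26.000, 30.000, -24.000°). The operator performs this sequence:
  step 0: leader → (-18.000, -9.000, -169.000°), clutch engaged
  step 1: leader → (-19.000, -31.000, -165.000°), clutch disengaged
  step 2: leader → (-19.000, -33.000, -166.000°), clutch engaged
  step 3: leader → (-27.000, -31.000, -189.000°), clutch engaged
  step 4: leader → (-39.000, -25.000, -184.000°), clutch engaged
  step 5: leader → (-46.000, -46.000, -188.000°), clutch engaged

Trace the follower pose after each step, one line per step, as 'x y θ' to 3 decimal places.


step 0: Δleader=(12.000, 20.000, 1.000°), engaged; cmd=(50.000, 29.500, 2.500°) → follower=(76.000, 59.500, -21.500°)
step 1: Δleader=(-1.000, -22.000, 4.000°), disengaged; cmd=(0,0,0) → follower holds at (76.000, 59.500, -21.500°)
step 2: Δleader=(0.000, -2.000, -1.000°), engaged; cmd=(2.000, -3.500, 1.500°) → follower=(78.000, 56.000, -20.000°)
step 3: Δleader=(-8.000, 2.000, -23.000°), engaged; cmd=(-30.000, 2.500, -9.500°) → follower=(48.000, 58.500, -29.500°)
step 4: Δleader=(-12.000, 6.000, 5.000°), engaged; cmd=(-46.000, 8.500, 4.500°) → follower=(2.000, 67.000, -25.000°)
step 5: Δleader=(-7.000, -21.000, -4.000°), engaged; cmd=(-26.000, -32.000, 0.000°) → follower=(-24.000, 35.000, -25.000°)

76.000 59.500 -21.500
76.000 59.500 -21.500
78.000 56.000 -20.000
48.000 58.500 -29.500
2.000 67.000 -25.000
-24.000 35.000 -25.000


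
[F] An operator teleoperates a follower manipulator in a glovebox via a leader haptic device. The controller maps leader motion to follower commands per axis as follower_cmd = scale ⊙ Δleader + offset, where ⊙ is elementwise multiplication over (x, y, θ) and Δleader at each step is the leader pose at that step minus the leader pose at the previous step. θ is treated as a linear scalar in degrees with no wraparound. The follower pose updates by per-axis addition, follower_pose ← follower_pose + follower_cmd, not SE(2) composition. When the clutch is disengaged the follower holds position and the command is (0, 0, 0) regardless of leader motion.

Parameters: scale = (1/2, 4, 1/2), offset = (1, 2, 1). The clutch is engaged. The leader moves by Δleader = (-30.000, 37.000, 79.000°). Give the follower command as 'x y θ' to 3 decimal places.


axis x: 1/2·-30.000 + 1 = -14.000
axis y: 4·37.000 + 2 = 150.000
axis θ: 1/2·79.000 + 1 = 40.500

-14.000 150.000 40.500


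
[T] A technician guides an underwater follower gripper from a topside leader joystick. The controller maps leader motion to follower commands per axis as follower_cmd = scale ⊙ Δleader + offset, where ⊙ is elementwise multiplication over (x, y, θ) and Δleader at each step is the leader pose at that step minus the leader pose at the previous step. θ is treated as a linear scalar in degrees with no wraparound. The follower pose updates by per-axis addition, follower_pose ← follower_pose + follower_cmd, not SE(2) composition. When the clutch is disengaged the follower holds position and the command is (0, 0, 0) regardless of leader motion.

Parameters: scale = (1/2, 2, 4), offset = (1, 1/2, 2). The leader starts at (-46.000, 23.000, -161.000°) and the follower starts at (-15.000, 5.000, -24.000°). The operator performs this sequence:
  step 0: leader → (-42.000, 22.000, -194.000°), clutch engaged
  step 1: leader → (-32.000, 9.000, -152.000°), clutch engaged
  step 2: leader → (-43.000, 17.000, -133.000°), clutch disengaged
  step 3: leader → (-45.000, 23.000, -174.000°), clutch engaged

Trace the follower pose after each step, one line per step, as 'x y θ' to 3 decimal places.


-12.000 3.500 -154.000
-6.000 -22.000 16.000
-6.000 -22.000 16.000
-6.000 -9.500 -146.000

step 0: Δleader=(4.000, -1.000, -33.000°), engaged; cmd=(3.000, -1.500, -130.000°) → follower=(-12.000, 3.500, -154.000°)
step 1: Δleader=(10.000, -13.000, 42.000°), engaged; cmd=(6.000, -25.500, 170.000°) → follower=(-6.000, -22.000, 16.000°)
step 2: Δleader=(-11.000, 8.000, 19.000°), disengaged; cmd=(0,0,0) → follower holds at (-6.000, -22.000, 16.000°)
step 3: Δleader=(-2.000, 6.000, -41.000°), engaged; cmd=(0.000, 12.500, -162.000°) → follower=(-6.000, -9.500, -146.000°)


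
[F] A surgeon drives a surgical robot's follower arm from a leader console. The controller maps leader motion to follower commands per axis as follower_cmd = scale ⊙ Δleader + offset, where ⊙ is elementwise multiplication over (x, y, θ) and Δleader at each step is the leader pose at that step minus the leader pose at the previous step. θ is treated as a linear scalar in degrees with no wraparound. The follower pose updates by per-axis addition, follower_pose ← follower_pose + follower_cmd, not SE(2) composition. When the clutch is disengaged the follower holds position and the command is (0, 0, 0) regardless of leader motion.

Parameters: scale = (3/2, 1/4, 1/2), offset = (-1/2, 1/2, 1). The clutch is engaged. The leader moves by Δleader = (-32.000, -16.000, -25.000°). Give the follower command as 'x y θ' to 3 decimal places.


-48.500 -3.500 -11.500

axis x: 3/2·-32.000 + -1/2 = -48.500
axis y: 1/4·-16.000 + 1/2 = -3.500
axis θ: 1/2·-25.000 + 1 = -11.500


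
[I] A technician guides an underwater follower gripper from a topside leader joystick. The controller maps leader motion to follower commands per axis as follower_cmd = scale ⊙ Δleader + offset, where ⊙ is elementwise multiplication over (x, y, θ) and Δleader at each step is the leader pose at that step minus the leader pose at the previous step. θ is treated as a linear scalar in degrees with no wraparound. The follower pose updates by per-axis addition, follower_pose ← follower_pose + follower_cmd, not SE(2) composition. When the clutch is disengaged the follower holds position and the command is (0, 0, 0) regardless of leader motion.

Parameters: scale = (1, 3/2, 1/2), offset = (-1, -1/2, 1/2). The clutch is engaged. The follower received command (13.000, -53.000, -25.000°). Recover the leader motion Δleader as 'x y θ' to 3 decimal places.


14.000 -35.000 -51.000

axis x: (13.000 − -1) / (1) = 14.000
axis y: (-53.000 − -1/2) / (3/2) = -35.000
axis θ: (-25.000 − 1/2) / (1/2) = -51.000


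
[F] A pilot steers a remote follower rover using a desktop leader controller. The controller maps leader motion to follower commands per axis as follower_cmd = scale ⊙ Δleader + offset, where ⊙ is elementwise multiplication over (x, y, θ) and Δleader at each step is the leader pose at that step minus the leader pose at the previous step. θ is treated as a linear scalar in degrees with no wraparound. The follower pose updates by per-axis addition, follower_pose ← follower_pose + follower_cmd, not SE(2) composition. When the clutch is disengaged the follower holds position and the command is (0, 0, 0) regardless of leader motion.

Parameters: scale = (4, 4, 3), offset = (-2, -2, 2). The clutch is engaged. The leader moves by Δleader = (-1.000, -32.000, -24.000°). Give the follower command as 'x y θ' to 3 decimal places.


-6.000 -130.000 -70.000

axis x: 4·-1.000 + -2 = -6.000
axis y: 4·-32.000 + -2 = -130.000
axis θ: 3·-24.000 + 2 = -70.000


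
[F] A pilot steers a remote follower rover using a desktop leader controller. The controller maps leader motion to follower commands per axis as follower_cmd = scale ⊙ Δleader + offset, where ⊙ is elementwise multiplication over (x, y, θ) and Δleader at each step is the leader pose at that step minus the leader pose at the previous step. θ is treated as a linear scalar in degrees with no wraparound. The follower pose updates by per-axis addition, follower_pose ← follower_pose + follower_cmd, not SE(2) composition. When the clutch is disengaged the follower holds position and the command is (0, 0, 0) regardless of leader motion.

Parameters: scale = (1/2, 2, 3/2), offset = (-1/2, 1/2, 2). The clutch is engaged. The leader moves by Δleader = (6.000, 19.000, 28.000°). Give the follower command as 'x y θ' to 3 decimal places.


axis x: 1/2·6.000 + -1/2 = 2.500
axis y: 2·19.000 + 1/2 = 38.500
axis θ: 3/2·28.000 + 2 = 44.000

2.500 38.500 44.000


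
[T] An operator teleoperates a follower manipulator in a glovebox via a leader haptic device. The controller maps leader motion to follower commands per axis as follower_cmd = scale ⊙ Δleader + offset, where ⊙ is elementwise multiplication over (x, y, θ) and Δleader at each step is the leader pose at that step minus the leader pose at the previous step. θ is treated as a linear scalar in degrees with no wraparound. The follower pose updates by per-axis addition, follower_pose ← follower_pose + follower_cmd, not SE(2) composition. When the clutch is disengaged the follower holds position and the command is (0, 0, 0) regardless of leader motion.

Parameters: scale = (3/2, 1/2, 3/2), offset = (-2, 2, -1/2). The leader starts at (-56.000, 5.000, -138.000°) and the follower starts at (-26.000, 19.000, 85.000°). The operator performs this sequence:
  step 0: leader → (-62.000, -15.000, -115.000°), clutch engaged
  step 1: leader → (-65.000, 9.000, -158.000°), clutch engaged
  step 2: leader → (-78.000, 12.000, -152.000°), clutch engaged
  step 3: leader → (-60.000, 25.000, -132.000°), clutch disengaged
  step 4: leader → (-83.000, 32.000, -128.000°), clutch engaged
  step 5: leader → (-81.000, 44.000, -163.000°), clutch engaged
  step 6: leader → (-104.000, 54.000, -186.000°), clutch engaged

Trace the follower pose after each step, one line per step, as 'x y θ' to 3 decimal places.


-37.000 11.000 119.000
-43.500 25.000 54.000
-65.000 28.500 62.500
-65.000 28.500 62.500
-101.500 34.000 68.000
-100.500 42.000 15.000
-137.000 49.000 -20.000

step 0: Δleader=(-6.000, -20.000, 23.000°), engaged; cmd=(-11.000, -8.000, 34.000°) → follower=(-37.000, 11.000, 119.000°)
step 1: Δleader=(-3.000, 24.000, -43.000°), engaged; cmd=(-6.500, 14.000, -65.000°) → follower=(-43.500, 25.000, 54.000°)
step 2: Δleader=(-13.000, 3.000, 6.000°), engaged; cmd=(-21.500, 3.500, 8.500°) → follower=(-65.000, 28.500, 62.500°)
step 3: Δleader=(18.000, 13.000, 20.000°), disengaged; cmd=(0,0,0) → follower holds at (-65.000, 28.500, 62.500°)
step 4: Δleader=(-23.000, 7.000, 4.000°), engaged; cmd=(-36.500, 5.500, 5.500°) → follower=(-101.500, 34.000, 68.000°)
step 5: Δleader=(2.000, 12.000, -35.000°), engaged; cmd=(1.000, 8.000, -53.000°) → follower=(-100.500, 42.000, 15.000°)
step 6: Δleader=(-23.000, 10.000, -23.000°), engaged; cmd=(-36.500, 7.000, -35.000°) → follower=(-137.000, 49.000, -20.000°)


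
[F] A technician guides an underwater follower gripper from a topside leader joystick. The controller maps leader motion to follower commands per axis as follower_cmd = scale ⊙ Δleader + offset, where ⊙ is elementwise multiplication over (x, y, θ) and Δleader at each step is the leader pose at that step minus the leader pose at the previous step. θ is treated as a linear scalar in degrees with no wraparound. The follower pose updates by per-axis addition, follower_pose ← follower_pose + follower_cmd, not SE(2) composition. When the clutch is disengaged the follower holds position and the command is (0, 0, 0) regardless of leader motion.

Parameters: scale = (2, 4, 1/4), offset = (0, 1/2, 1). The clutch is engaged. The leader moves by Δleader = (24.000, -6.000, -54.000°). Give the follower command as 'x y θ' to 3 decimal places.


axis x: 2·24.000 + 0 = 48.000
axis y: 4·-6.000 + 1/2 = -23.500
axis θ: 1/4·-54.000 + 1 = -12.500

48.000 -23.500 -12.500


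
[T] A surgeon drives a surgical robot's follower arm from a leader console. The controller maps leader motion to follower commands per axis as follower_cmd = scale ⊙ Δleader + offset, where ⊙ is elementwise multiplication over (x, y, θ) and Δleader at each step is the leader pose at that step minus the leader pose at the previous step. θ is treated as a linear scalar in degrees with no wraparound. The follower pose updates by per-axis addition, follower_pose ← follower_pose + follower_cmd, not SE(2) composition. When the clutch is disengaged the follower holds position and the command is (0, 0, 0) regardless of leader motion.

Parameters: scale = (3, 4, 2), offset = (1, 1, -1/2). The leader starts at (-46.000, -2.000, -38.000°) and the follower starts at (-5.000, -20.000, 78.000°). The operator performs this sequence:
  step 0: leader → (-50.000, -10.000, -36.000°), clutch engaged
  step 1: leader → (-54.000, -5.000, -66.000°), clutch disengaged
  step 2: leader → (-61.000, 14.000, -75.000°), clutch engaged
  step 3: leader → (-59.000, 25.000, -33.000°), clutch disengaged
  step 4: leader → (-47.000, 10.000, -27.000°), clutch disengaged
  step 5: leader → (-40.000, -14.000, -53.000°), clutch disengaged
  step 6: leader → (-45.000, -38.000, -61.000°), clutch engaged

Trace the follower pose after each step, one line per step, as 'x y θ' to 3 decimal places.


-16.000 -51.000 81.500
-16.000 -51.000 81.500
-36.000 26.000 63.000
-36.000 26.000 63.000
-36.000 26.000 63.000
-36.000 26.000 63.000
-50.000 -69.000 46.500

step 0: Δleader=(-4.000, -8.000, 2.000°), engaged; cmd=(-11.000, -31.000, 3.500°) → follower=(-16.000, -51.000, 81.500°)
step 1: Δleader=(-4.000, 5.000, -30.000°), disengaged; cmd=(0,0,0) → follower holds at (-16.000, -51.000, 81.500°)
step 2: Δleader=(-7.000, 19.000, -9.000°), engaged; cmd=(-20.000, 77.000, -18.500°) → follower=(-36.000, 26.000, 63.000°)
step 3: Δleader=(2.000, 11.000, 42.000°), disengaged; cmd=(0,0,0) → follower holds at (-36.000, 26.000, 63.000°)
step 4: Δleader=(12.000, -15.000, 6.000°), disengaged; cmd=(0,0,0) → follower holds at (-36.000, 26.000, 63.000°)
step 5: Δleader=(7.000, -24.000, -26.000°), disengaged; cmd=(0,0,0) → follower holds at (-36.000, 26.000, 63.000°)
step 6: Δleader=(-5.000, -24.000, -8.000°), engaged; cmd=(-14.000, -95.000, -16.500°) → follower=(-50.000, -69.000, 46.500°)


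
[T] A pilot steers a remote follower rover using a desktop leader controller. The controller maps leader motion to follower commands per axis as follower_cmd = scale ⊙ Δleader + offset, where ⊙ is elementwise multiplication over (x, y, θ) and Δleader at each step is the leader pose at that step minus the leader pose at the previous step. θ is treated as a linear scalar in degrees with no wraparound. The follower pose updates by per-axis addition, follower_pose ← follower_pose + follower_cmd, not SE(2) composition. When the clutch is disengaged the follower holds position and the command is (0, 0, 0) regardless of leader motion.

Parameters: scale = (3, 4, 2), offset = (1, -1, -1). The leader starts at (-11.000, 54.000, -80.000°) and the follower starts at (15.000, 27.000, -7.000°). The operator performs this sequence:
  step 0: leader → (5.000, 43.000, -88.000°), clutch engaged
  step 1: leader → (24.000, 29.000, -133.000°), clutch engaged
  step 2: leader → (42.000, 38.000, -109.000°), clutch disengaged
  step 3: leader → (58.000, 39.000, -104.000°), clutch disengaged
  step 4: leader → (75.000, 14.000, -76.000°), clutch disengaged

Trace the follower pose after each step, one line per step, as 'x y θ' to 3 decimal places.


64.000 -18.000 -24.000
122.000 -75.000 -115.000
122.000 -75.000 -115.000
122.000 -75.000 -115.000
122.000 -75.000 -115.000

step 0: Δleader=(16.000, -11.000, -8.000°), engaged; cmd=(49.000, -45.000, -17.000°) → follower=(64.000, -18.000, -24.000°)
step 1: Δleader=(19.000, -14.000, -45.000°), engaged; cmd=(58.000, -57.000, -91.000°) → follower=(122.000, -75.000, -115.000°)
step 2: Δleader=(18.000, 9.000, 24.000°), disengaged; cmd=(0,0,0) → follower holds at (122.000, -75.000, -115.000°)
step 3: Δleader=(16.000, 1.000, 5.000°), disengaged; cmd=(0,0,0) → follower holds at (122.000, -75.000, -115.000°)
step 4: Δleader=(17.000, -25.000, 28.000°), disengaged; cmd=(0,0,0) → follower holds at (122.000, -75.000, -115.000°)


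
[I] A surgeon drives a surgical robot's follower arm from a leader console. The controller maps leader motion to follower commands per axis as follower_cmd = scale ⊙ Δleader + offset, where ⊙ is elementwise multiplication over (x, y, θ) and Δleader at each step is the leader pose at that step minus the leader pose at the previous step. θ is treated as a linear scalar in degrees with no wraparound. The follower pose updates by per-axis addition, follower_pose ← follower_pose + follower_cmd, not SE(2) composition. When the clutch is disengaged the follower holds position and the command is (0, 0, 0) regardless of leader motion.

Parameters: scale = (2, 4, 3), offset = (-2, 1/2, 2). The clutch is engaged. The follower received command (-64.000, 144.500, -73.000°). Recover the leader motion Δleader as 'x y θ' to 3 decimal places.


-31.000 36.000 -25.000

axis x: (-64.000 − -2) / (2) = -31.000
axis y: (144.500 − 1/2) / (4) = 36.000
axis θ: (-73.000 − 2) / (3) = -25.000


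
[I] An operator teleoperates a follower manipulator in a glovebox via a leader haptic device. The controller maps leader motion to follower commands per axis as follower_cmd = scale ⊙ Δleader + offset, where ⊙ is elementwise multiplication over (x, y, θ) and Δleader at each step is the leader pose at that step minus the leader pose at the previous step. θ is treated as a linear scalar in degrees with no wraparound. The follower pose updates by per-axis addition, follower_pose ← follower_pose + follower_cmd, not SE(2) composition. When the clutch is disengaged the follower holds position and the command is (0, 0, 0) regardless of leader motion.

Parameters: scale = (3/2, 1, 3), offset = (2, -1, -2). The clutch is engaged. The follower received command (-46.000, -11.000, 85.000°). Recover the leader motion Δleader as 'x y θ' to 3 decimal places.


-32.000 -10.000 29.000

axis x: (-46.000 − 2) / (3/2) = -32.000
axis y: (-11.000 − -1) / (1) = -10.000
axis θ: (85.000 − -2) / (3) = 29.000


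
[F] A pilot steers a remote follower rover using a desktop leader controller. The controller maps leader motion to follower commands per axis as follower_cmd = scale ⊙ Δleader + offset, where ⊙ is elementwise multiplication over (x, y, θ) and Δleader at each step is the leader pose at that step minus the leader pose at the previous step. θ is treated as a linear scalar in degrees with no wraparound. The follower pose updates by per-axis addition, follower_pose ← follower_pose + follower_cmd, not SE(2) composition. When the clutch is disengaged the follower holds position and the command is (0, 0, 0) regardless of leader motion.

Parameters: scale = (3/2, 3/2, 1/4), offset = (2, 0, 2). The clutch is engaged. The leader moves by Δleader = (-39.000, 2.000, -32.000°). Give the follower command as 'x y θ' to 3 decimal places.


-56.500 3.000 -6.000

axis x: 3/2·-39.000 + 2 = -56.500
axis y: 3/2·2.000 + 0 = 3.000
axis θ: 1/4·-32.000 + 2 = -6.000


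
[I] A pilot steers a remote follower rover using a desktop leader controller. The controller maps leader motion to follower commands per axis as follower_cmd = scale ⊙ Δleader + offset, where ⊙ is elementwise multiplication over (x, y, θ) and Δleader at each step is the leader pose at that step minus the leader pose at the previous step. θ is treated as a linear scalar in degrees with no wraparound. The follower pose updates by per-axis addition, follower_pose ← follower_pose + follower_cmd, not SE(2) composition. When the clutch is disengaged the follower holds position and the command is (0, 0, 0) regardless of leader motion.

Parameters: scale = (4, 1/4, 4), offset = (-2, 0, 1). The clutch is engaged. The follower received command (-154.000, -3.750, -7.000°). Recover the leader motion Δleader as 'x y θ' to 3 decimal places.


-38.000 -15.000 -2.000

axis x: (-154.000 − -2) / (4) = -38.000
axis y: (-3.750 − 0) / (1/4) = -15.000
axis θ: (-7.000 − 1) / (4) = -2.000


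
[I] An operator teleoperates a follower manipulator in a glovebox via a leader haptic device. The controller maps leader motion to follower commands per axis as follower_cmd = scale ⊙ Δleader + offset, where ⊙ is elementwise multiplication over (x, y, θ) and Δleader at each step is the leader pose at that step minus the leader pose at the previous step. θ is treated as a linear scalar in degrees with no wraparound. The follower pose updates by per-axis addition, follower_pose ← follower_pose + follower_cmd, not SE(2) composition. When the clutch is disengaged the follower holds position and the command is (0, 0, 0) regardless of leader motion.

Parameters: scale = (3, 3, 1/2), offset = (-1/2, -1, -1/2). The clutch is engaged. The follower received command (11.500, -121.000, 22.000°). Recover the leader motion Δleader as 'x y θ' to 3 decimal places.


axis x: (11.500 − -1/2) / (3) = 4.000
axis y: (-121.000 − -1) / (3) = -40.000
axis θ: (22.000 − -1/2) / (1/2) = 45.000

4.000 -40.000 45.000


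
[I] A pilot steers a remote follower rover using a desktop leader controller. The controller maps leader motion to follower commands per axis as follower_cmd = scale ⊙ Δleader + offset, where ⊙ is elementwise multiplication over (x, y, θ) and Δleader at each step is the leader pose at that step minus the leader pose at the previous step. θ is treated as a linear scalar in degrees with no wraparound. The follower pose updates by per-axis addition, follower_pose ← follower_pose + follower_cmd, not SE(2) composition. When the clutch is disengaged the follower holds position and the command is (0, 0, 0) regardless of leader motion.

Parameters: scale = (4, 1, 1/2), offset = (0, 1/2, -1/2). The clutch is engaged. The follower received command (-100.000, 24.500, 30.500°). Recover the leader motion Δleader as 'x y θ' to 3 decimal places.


-25.000 24.000 62.000

axis x: (-100.000 − 0) / (4) = -25.000
axis y: (24.500 − 1/2) / (1) = 24.000
axis θ: (30.500 − -1/2) / (1/2) = 62.000


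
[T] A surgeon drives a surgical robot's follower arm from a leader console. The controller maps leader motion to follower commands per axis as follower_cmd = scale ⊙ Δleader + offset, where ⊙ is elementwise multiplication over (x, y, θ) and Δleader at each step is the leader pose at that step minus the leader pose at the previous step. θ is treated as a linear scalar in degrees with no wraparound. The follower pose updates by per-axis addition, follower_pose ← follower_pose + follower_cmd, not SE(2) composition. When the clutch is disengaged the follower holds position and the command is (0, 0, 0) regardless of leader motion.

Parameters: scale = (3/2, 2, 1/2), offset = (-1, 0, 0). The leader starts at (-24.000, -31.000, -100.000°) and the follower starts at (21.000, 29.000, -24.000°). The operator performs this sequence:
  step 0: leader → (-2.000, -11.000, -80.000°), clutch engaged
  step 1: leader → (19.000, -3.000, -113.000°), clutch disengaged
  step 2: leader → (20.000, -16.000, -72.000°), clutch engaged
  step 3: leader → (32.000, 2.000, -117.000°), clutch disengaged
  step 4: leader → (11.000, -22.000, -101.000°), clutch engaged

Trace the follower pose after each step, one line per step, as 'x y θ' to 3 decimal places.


step 0: Δleader=(22.000, 20.000, 20.000°), engaged; cmd=(32.000, 40.000, 10.000°) → follower=(53.000, 69.000, -14.000°)
step 1: Δleader=(21.000, 8.000, -33.000°), disengaged; cmd=(0,0,0) → follower holds at (53.000, 69.000, -14.000°)
step 2: Δleader=(1.000, -13.000, 41.000°), engaged; cmd=(0.500, -26.000, 20.500°) → follower=(53.500, 43.000, 6.500°)
step 3: Δleader=(12.000, 18.000, -45.000°), disengaged; cmd=(0,0,0) → follower holds at (53.500, 43.000, 6.500°)
step 4: Δleader=(-21.000, -24.000, 16.000°), engaged; cmd=(-32.500, -48.000, 8.000°) → follower=(21.000, -5.000, 14.500°)

53.000 69.000 -14.000
53.000 69.000 -14.000
53.500 43.000 6.500
53.500 43.000 6.500
21.000 -5.000 14.500


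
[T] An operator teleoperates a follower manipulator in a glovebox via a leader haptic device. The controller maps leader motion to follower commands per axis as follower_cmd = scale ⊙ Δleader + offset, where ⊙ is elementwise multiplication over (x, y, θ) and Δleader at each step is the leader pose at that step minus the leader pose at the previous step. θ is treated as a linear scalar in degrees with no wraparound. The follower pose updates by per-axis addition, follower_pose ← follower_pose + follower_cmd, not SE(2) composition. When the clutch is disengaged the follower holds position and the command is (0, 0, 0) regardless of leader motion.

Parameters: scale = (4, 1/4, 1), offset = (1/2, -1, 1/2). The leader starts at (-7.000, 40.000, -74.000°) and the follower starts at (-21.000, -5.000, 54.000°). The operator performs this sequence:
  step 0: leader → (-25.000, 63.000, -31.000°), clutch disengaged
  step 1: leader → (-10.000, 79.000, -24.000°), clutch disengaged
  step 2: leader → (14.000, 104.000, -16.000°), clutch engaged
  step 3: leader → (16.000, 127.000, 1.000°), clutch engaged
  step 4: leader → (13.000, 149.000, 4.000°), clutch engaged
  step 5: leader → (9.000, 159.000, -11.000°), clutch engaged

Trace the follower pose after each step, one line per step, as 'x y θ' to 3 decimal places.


-21.000 -5.000 54.000
-21.000 -5.000 54.000
75.500 0.250 62.500
84.000 5.000 80.000
72.500 9.500 83.500
57.000 11.000 69.000

step 0: Δleader=(-18.000, 23.000, 43.000°), disengaged; cmd=(0,0,0) → follower holds at (-21.000, -5.000, 54.000°)
step 1: Δleader=(15.000, 16.000, 7.000°), disengaged; cmd=(0,0,0) → follower holds at (-21.000, -5.000, 54.000°)
step 2: Δleader=(24.000, 25.000, 8.000°), engaged; cmd=(96.500, 5.250, 8.500°) → follower=(75.500, 0.250, 62.500°)
step 3: Δleader=(2.000, 23.000, 17.000°), engaged; cmd=(8.500, 4.750, 17.500°) → follower=(84.000, 5.000, 80.000°)
step 4: Δleader=(-3.000, 22.000, 3.000°), engaged; cmd=(-11.500, 4.500, 3.500°) → follower=(72.500, 9.500, 83.500°)
step 5: Δleader=(-4.000, 10.000, -15.000°), engaged; cmd=(-15.500, 1.500, -14.500°) → follower=(57.000, 11.000, 69.000°)


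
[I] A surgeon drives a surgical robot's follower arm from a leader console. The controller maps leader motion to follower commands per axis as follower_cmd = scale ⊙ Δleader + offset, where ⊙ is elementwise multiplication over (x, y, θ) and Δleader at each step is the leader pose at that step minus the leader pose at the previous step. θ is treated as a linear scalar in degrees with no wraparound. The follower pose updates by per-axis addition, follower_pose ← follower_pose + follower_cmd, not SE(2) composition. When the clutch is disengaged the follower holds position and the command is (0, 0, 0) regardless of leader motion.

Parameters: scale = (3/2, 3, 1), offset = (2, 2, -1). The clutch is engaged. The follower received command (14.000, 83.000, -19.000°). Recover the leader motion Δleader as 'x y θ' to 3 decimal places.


axis x: (14.000 − 2) / (3/2) = 8.000
axis y: (83.000 − 2) / (3) = 27.000
axis θ: (-19.000 − -1) / (1) = -18.000

8.000 27.000 -18.000


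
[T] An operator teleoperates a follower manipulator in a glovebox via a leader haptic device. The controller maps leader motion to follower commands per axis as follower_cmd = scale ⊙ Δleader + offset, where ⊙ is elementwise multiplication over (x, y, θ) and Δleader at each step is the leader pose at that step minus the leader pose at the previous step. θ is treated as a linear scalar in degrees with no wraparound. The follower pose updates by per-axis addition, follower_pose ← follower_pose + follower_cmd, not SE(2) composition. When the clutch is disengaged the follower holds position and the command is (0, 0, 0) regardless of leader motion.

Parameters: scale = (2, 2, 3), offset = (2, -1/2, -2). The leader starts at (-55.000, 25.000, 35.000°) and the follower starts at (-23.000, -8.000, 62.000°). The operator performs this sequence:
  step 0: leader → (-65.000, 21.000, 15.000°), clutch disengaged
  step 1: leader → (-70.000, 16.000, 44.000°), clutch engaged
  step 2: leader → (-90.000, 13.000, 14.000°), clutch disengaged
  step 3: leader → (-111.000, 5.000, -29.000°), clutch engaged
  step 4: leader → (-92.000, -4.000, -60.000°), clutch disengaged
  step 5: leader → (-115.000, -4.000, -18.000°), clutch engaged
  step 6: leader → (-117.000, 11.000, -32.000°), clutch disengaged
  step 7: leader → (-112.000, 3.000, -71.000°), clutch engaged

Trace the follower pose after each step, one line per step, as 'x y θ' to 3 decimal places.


-23.000 -8.000 62.000
-31.000 -18.500 147.000
-31.000 -18.500 147.000
-71.000 -35.000 16.000
-71.000 -35.000 16.000
-115.000 -35.500 140.000
-115.000 -35.500 140.000
-103.000 -52.000 21.000

step 0: Δleader=(-10.000, -4.000, -20.000°), disengaged; cmd=(0,0,0) → follower holds at (-23.000, -8.000, 62.000°)
step 1: Δleader=(-5.000, -5.000, 29.000°), engaged; cmd=(-8.000, -10.500, 85.000°) → follower=(-31.000, -18.500, 147.000°)
step 2: Δleader=(-20.000, -3.000, -30.000°), disengaged; cmd=(0,0,0) → follower holds at (-31.000, -18.500, 147.000°)
step 3: Δleader=(-21.000, -8.000, -43.000°), engaged; cmd=(-40.000, -16.500, -131.000°) → follower=(-71.000, -35.000, 16.000°)
step 4: Δleader=(19.000, -9.000, -31.000°), disengaged; cmd=(0,0,0) → follower holds at (-71.000, -35.000, 16.000°)
step 5: Δleader=(-23.000, 0.000, 42.000°), engaged; cmd=(-44.000, -0.500, 124.000°) → follower=(-115.000, -35.500, 140.000°)
step 6: Δleader=(-2.000, 15.000, -14.000°), disengaged; cmd=(0,0,0) → follower holds at (-115.000, -35.500, 140.000°)
step 7: Δleader=(5.000, -8.000, -39.000°), engaged; cmd=(12.000, -16.500, -119.000°) → follower=(-103.000, -52.000, 21.000°)


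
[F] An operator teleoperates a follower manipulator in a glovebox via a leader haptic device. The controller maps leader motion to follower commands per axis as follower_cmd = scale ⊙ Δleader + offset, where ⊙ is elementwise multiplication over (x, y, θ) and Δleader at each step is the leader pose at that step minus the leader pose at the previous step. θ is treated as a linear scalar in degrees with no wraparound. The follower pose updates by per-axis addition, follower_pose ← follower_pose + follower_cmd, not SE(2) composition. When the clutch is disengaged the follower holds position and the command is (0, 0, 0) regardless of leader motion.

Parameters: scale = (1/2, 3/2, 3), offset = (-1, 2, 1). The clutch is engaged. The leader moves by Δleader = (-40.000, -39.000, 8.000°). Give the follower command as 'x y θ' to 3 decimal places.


-21.000 -56.500 25.000

axis x: 1/2·-40.000 + -1 = -21.000
axis y: 3/2·-39.000 + 2 = -56.500
axis θ: 3·8.000 + 1 = 25.000


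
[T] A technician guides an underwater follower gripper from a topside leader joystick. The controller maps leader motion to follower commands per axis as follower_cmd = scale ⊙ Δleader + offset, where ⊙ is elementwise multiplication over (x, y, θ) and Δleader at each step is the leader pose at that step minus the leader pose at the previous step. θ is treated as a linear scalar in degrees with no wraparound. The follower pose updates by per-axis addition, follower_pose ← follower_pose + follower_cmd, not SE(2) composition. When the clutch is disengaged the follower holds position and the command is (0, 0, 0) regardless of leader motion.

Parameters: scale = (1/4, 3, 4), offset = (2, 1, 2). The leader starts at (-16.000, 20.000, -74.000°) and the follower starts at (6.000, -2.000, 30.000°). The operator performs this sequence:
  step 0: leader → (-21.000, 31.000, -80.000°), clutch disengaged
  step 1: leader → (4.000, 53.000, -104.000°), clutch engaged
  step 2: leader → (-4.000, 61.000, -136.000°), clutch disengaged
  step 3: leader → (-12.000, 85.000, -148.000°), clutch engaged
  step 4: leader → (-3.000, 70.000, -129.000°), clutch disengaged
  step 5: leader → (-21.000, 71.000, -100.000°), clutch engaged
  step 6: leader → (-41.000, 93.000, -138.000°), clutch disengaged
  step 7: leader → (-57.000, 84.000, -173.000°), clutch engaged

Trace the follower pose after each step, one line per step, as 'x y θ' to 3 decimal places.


6.000 -2.000 30.000
14.250 65.000 -64.000
14.250 65.000 -64.000
14.250 138.000 -110.000
14.250 138.000 -110.000
11.750 142.000 8.000
11.750 142.000 8.000
9.750 116.000 -130.000

step 0: Δleader=(-5.000, 11.000, -6.000°), disengaged; cmd=(0,0,0) → follower holds at (6.000, -2.000, 30.000°)
step 1: Δleader=(25.000, 22.000, -24.000°), engaged; cmd=(8.250, 67.000, -94.000°) → follower=(14.250, 65.000, -64.000°)
step 2: Δleader=(-8.000, 8.000, -32.000°), disengaged; cmd=(0,0,0) → follower holds at (14.250, 65.000, -64.000°)
step 3: Δleader=(-8.000, 24.000, -12.000°), engaged; cmd=(0.000, 73.000, -46.000°) → follower=(14.250, 138.000, -110.000°)
step 4: Δleader=(9.000, -15.000, 19.000°), disengaged; cmd=(0,0,0) → follower holds at (14.250, 138.000, -110.000°)
step 5: Δleader=(-18.000, 1.000, 29.000°), engaged; cmd=(-2.500, 4.000, 118.000°) → follower=(11.750, 142.000, 8.000°)
step 6: Δleader=(-20.000, 22.000, -38.000°), disengaged; cmd=(0,0,0) → follower holds at (11.750, 142.000, 8.000°)
step 7: Δleader=(-16.000, -9.000, -35.000°), engaged; cmd=(-2.000, -26.000, -138.000°) → follower=(9.750, 116.000, -130.000°)


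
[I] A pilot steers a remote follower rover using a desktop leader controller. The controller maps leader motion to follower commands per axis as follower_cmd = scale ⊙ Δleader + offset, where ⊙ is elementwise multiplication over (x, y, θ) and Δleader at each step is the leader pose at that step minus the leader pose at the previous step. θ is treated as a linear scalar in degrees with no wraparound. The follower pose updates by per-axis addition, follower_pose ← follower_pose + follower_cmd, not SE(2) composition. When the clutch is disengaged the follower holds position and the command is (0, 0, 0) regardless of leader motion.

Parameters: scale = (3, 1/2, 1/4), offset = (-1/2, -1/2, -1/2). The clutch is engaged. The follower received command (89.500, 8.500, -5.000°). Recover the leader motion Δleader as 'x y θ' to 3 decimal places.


axis x: (89.500 − -1/2) / (3) = 30.000
axis y: (8.500 − -1/2) / (1/2) = 18.000
axis θ: (-5.000 − -1/2) / (1/4) = -18.000

30.000 18.000 -18.000


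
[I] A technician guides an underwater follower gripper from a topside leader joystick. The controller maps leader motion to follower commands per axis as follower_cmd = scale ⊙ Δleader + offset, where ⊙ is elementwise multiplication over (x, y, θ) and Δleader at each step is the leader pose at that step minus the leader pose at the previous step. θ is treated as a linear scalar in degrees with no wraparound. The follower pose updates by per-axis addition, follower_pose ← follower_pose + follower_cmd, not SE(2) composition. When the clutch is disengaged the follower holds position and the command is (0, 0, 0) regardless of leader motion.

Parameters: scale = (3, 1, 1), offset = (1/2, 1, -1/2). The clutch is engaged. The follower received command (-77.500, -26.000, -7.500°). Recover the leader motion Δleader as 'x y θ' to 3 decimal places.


-26.000 -27.000 -7.000

axis x: (-77.500 − 1/2) / (3) = -26.000
axis y: (-26.000 − 1) / (1) = -27.000
axis θ: (-7.500 − -1/2) / (1) = -7.000
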